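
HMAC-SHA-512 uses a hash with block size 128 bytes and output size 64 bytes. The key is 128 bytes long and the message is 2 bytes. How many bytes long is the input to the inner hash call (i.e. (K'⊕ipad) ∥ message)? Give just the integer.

130

Key is 128 ≤ 128 bytes, zero-padded: |K'| = 128.
Inner input = (K'⊕ipad) ∥ m → 128 + 2 = 130 bytes.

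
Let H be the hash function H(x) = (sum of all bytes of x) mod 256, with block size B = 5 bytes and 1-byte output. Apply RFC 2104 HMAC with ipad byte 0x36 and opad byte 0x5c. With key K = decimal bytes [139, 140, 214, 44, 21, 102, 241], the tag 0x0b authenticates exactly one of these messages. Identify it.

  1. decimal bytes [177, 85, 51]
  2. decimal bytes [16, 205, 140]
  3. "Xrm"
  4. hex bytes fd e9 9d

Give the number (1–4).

Key decimal bytes [139, 140, 214, 44, 21, 102, 241] = 8b 8c d6 2c 15 66 f1 is 7 bytes > B = 5, so hash it first: H(key) = 85, then zero-pad to 5 bytes: K' = 85 00 00 00 00.
K' ⊕ ipad = b3 36 36 36 36; K' ⊕ opad = d9 5c 5c 5c 5c.
m1: inner = H(b3 36 36 36 36 b1 55 33) = c4; tag = H(d9 5c 5c 5c 5c c4) = 0d
m2: inner = H(b3 36 36 36 36 10 cd 8c) = f4; tag = H(d9 5c 5c 5c 5c f4) = 3d
m3: inner = H(b3 36 36 36 36 58 72 6d) = c2; tag = H(d9 5c 5c 5c 5c c2) = 0b ← matches
m4: inner = H(b3 36 36 36 36 fd e9 9d) = 0e; tag = H(d9 5c 5c 5c 5c 0e) = 57

3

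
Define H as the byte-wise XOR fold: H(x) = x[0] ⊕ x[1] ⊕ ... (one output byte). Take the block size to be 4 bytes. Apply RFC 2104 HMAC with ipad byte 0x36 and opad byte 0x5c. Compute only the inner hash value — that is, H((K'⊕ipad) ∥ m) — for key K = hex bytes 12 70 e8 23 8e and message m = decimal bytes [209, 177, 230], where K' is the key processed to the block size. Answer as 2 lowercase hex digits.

Key hex bytes 12 70 e8 23 8e is 5 bytes > B = 4, so hash it first: H(key) = 27, then zero-pad to 4 bytes: K' = 27 00 00 00.
K' ⊕ ipad = 11 36 36 36.
Inner input = 11 36 36 36 ∥ d1 b1 e6.
Inner hash: XOR 11⊕36⊕36⊕36⊕d1⊕b1⊕e6 = a1.

a1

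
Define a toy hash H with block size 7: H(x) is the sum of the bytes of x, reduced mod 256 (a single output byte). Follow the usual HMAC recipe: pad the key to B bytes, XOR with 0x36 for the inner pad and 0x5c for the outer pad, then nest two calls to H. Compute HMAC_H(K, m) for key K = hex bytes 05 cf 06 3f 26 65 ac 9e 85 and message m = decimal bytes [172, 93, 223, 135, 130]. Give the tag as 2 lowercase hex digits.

Key hex bytes 05 cf 06 3f 26 65 ac 9e 85 is 9 bytes > B = 7, so hash it first: H(key) = 73, then zero-pad to 7 bytes: K' = 73 00 00 00 00 00 00.
K' ⊕ ipad = 45 36 36 36 36 36 36.  K' ⊕ opad = 2f 5c 5c 5c 5c 5c 5c.
Inner input = (K'⊕ipad) ∥ m = 45 36 36 36 36 36 36 ∥ ac 5d df 87 82.
Inner hash: sum = 69+54+54+54+54+54+54+172+93+223+135+130 = 1146; mod 256 = 122 → 7a.
Outer input = (K'⊕opad) ∥ inner = 2f 5c 5c 5c 5c 5c 5c ∥ 7a.
Outer hash (tag): sum = 47+92+92+92+92+92+92+122 = 721; mod 256 = 209 → d1.

d1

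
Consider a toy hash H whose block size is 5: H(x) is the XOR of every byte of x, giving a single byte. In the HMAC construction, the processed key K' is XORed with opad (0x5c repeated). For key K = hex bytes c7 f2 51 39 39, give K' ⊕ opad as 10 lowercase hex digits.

9bae0d6565

Key hex bytes c7 f2 51 39 39 is exactly B = 5 bytes: K' = c7 f2 51 39 39.
XOR each byte with 0x5c: c7⊕5c=9b, f2⊕5c=ae, 51⊕5c=0d, 39⊕5c=65, 39⊕5c=65.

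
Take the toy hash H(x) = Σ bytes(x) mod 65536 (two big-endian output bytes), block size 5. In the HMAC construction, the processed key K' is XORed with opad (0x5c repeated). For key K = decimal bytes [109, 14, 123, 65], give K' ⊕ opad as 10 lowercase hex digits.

3152271d5c

Key decimal bytes [109, 14, 123, 65] = 6d 0e 7b 41 is 4 bytes ≤ B = 5; zero-pad to 5 bytes: K' = 6d 0e 7b 41 00.
XOR each byte with 0x5c: 6d⊕5c=31, 0e⊕5c=52, 7b⊕5c=27, 41⊕5c=1d, 00⊕5c=5c.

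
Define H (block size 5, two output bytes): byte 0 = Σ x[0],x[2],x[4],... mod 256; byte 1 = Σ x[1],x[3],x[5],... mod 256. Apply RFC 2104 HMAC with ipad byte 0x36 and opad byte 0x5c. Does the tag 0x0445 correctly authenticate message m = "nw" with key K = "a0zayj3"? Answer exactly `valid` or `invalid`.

invalid

Key "a0zayj3" = 61 30 7a 61 79 6a 33 is 7 bytes > B = 5, so hash it first: H(key) = 87 fb, then zero-pad to 5 bytes: K' = 87 fb 00 00 00.
K' ⊕ ipad = b1 cd 36 36 36; K' ⊕ opad = db a7 5c 5c 5c.
Inner hash: even-index sum = 404 mod 256 = 148; odd-index sum = 369 mod 256 = 113 → 94 71.
Outer hash (recomputed tag): even-index sum = 516 mod 256 = 4; odd-index sum = 407 mod 256 = 151 → 04 97.
Recomputed tag = 0497; claimed = 0445 → mismatch.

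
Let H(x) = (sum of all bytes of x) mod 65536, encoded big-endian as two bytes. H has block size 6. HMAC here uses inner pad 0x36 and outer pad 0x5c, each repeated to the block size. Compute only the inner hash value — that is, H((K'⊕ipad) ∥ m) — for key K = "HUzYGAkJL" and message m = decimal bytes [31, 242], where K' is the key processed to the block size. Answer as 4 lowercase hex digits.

Key "HUzYGAkJL" = 48 55 7a 59 47 41 6b 4a 4c is 9 bytes > B = 6, so hash it first: H(key) = 02 f9, then zero-pad to 6 bytes: K' = 02 f9 00 00 00 00.
K' ⊕ ipad = 34 cf 36 36 36 36.
Inner input = 34 cf 36 36 36 36 ∥ 1f f2.
Inner hash: sum = 52+207+54+54+54+54+31+242 = 748 → 02 ec.

02ec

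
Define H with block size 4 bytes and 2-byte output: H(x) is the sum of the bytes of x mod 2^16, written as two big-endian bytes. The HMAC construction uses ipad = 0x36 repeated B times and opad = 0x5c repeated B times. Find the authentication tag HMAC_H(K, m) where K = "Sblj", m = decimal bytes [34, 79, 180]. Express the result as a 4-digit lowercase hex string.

0149

Key "Sblj" = 53 62 6c 6a is exactly B = 4 bytes: K' = 53 62 6c 6a.
K' ⊕ ipad = 65 54 5a 5c.  K' ⊕ opad = 0f 3e 30 36.
Inner input = (K'⊕ipad) ∥ m = 65 54 5a 5c ∥ 22 4f b4.
Inner hash: sum = 101+84+90+92+34+79+180 = 660 → 02 94.
Outer input = (K'⊕opad) ∥ inner = 0f 3e 30 36 ∥ 02 94.
Outer hash (tag): sum = 15+62+48+54+2+148 = 329 → 01 49.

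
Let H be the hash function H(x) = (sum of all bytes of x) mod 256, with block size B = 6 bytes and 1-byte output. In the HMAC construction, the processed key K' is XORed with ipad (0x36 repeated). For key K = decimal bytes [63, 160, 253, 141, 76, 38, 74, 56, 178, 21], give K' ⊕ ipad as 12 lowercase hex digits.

123636363636

Key decimal bytes [63, 160, 253, 141, 76, 38, 74, 56, 178, 21] = 3f a0 fd 8d 4c 26 4a 38 b2 15 is 10 bytes > B = 6, so hash it first: H(key) = 24, then zero-pad to 6 bytes: K' = 24 00 00 00 00 00.
XOR each byte with 0x36: 24⊕36=12, 00⊕36=36, 00⊕36=36, 00⊕36=36, 00⊕36=36, 00⊕36=36.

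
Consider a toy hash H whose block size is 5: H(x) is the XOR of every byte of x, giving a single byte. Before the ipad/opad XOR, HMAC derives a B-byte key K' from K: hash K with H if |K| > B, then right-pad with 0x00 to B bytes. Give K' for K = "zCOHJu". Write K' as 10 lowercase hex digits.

|K| = 6 > B = 5, so first hash the key.
H(K): XOR 7a⊕43⊕4f⊕48⊕4a⊕75 = 01.
Zero-pad H(K) = 01 to 5 bytes: K' = 01 00 00 00 00.

0100000000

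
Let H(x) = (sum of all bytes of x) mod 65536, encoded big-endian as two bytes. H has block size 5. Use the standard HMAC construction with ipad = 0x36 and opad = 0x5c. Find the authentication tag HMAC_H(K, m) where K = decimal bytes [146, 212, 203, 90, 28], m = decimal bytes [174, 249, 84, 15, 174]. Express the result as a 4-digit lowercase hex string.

Key decimal bytes [146, 212, 203, 90, 28] = 92 d4 cb 5a 1c is exactly B = 5 bytes: K' = 92 d4 cb 5a 1c.
K' ⊕ ipad = a4 e2 fd 6c 2a.  K' ⊕ opad = ce 88 97 06 40.
Inner input = (K'⊕ipad) ∥ m = a4 e2 fd 6c 2a ∥ ae f9 54 0f ae.
Inner hash: sum = 164+226+253+108+42+174+249+84+15+174 = 1489 → 05 d1.
Outer input = (K'⊕opad) ∥ inner = ce 88 97 06 40 ∥ 05 d1.
Outer hash (tag): sum = 206+136+151+6+64+5+209 = 777 → 03 09.

0309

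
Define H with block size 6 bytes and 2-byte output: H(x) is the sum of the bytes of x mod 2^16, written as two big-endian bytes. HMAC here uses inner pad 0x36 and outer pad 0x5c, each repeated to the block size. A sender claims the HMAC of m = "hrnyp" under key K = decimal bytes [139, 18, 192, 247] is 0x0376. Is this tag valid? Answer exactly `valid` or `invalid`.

invalid

Key decimal bytes [139, 18, 192, 247] = 8b 12 c0 f7 is 4 bytes ≤ B = 6; zero-pad to 6 bytes: K' = 8b 12 c0 f7 00 00.
K' ⊕ ipad = bd 24 f6 c1 36 36; K' ⊕ opad = d7 4e 9c ab 5c 5c.
Inner hash: sum = 189+36+246+193+54+54+104+114+110+121+112 = 1333 → 05 35.
Outer hash (recomputed tag): sum = 215+78+156+171+92+92+5+53 = 862 → 03 5e.
Recomputed tag = 035e; claimed = 0376 → mismatch.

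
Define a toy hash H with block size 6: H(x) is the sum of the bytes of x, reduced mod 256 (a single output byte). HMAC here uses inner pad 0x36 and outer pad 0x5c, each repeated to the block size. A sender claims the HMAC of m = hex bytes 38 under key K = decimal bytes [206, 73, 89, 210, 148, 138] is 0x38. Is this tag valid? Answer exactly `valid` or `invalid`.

valid

Key decimal bytes [206, 73, 89, 210, 148, 138] = ce 49 59 d2 94 8a is exactly B = 6 bytes: K' = ce 49 59 d2 94 8a.
K' ⊕ ipad = f8 7f 6f e4 a2 bc; K' ⊕ opad = 92 15 05 8e c8 d6.
Inner hash: sum = 248+127+111+228+162+188+56 = 1120; mod 256 = 96 → 60.
Outer hash (recomputed tag): sum = 146+21+5+142+200+214+96 = 824; mod 256 = 56 → 38.
Recomputed tag = 38; claimed = 38 → match.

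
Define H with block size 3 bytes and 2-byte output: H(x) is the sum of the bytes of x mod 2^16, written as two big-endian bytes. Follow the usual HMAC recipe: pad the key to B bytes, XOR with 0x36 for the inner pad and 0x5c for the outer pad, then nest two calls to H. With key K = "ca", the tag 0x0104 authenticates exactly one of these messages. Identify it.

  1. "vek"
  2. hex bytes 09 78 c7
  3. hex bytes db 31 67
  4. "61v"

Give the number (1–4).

Key "ca" = 63 61 is 2 bytes ≤ B = 3; zero-pad to 3 bytes: K' = 63 61 00.
K' ⊕ ipad = 55 57 36; K' ⊕ opad = 3f 3d 5c.
m1: inner = H(55 57 36 76 65 6b) = 02 28; tag = H(3f 3d 5c 02 28) = 0102
m2: inner = H(55 57 36 09 78 c7) = 02 2a; tag = H(3f 3d 5c 02 2a) = 0104 ← matches
m3: inner = H(55 57 36 db 31 67) = 02 55; tag = H(3f 3d 5c 02 55) = 012f
m4: inner = H(55 57 36 36 31 76) = 01 bf; tag = H(3f 3d 5c 01 bf) = 0198

2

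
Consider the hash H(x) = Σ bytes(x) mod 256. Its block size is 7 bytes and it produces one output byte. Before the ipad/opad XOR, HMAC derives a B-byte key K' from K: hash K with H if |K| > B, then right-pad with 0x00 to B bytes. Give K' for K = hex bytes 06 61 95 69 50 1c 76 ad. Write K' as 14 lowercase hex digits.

f4000000000000

|K| = 8 > B = 7, so first hash the key.
H(K): sum = 6+97+149+105+80+28+118+173 = 756; mod 256 = 244 → f4.
Zero-pad H(K) = f4 to 7 bytes: K' = f4 00 00 00 00 00 00.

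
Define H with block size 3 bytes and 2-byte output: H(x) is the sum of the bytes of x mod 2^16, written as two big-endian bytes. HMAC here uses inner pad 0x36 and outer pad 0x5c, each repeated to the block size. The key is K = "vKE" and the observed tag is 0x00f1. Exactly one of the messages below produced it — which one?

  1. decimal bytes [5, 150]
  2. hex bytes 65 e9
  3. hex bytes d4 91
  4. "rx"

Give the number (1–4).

3

Key "vKE" = 76 4b 45 is exactly B = 3 bytes: K' = 76 4b 45.
K' ⊕ ipad = 40 7d 73; K' ⊕ opad = 2a 17 19.
m1: inner = H(40 7d 73 05 96) = 01 cb; tag = H(2a 17 19 01 cb) = 0126
m2: inner = H(40 7d 73 65 e9) = 02 7e; tag = H(2a 17 19 02 7e) = 00da
m3: inner = H(40 7d 73 d4 91) = 02 95; tag = H(2a 17 19 02 95) = 00f1 ← matches
m4: inner = H(40 7d 73 72 78) = 02 1a; tag = H(2a 17 19 02 1a) = 0076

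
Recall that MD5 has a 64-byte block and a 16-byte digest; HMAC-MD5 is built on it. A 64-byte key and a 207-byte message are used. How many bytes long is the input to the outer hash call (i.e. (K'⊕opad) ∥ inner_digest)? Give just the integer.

80

Key is 64 ≤ 64 bytes, zero-padded: |K'| = 64.
Outer input = (K'⊕opad) ∥ H(inner) → 64 + 16 = 80 bytes.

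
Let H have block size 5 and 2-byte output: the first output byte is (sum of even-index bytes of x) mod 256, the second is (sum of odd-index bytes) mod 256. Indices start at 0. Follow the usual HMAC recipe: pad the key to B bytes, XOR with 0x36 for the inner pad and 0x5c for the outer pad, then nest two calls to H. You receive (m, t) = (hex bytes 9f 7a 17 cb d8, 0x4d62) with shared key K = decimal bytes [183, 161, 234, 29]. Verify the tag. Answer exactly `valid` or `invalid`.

Key decimal bytes [183, 161, 234, 29] = b7 a1 ea 1d is 4 bytes ≤ B = 5; zero-pad to 5 bytes: K' = b7 a1 ea 1d 00.
K' ⊕ ipad = 81 97 dc 2b 36; K' ⊕ opad = eb fd b6 41 5c.
Inner hash: even-index sum = 728 mod 256 = 216; odd-index sum = 592 mod 256 = 80 → d8 50.
Outer hash (recomputed tag): even-index sum = 589 mod 256 = 77; odd-index sum = 534 mod 256 = 22 → 4d 16.
Recomputed tag = 4d16; claimed = 4d62 → mismatch.

invalid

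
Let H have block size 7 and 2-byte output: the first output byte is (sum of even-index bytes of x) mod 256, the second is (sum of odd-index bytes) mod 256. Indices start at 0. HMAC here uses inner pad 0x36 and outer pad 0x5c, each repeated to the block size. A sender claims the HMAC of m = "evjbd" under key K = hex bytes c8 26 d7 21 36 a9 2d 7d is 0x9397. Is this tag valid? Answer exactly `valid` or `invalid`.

Key hex bytes c8 26 d7 21 36 a9 2d 7d is 8 bytes > B = 7, so hash it first: H(key) = 02 6d, then zero-pad to 7 bytes: K' = 02 6d 00 00 00 00 00.
K' ⊕ ipad = 34 5b 36 36 36 36 36; K' ⊕ opad = 5e 31 5c 5c 5c 5c 5c.
Inner hash: even-index sum = 430 mod 256 = 174; odd-index sum = 506 mod 256 = 250 → ae fa.
Outer hash (recomputed tag): even-index sum = 620 mod 256 = 108; odd-index sum = 407 mod 256 = 151 → 6c 97.
Recomputed tag = 6c97; claimed = 9397 → mismatch.

invalid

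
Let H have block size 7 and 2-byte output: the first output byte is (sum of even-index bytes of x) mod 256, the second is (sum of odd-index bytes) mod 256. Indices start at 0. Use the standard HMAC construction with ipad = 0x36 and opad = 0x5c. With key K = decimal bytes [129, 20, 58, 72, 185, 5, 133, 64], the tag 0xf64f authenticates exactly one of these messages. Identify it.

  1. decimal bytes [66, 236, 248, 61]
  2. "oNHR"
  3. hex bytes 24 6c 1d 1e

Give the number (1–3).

Key decimal bytes [129, 20, 58, 72, 185, 5, 133, 64] = 81 14 3a 48 b9 05 85 40 is 8 bytes > B = 7, so hash it first: H(key) = f9 a1, then zero-pad to 7 bytes: K' = f9 a1 00 00 00 00 00.
K' ⊕ ipad = cf 97 36 36 36 36 36; K' ⊕ opad = a5 fd 5c 5c 5c 5c 5c.
m1: inner = H(cf 97 36 36 36 36 36 42 ec f8 3d) = 9a 3d; tag = H(a5 fd 5c 5c 5c 5c 5c 9a 3d) = f64f ← matches
m2: inner = H(cf 97 36 36 36 36 36 6f 4e 48 52) = 11 ba; tag = H(a5 fd 5c 5c 5c 5c 5c 11 ba) = 73c6
m3: inner = H(cf 97 36 36 36 36 36 24 6c 1d 1e) = fb 44; tag = H(a5 fd 5c 5c 5c 5c 5c fb 44) = fdb0

1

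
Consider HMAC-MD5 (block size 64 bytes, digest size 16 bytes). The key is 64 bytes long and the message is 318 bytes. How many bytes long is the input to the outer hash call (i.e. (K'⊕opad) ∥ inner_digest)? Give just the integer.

Key is 64 ≤ 64 bytes, zero-padded: |K'| = 64.
Outer input = (K'⊕opad) ∥ H(inner) → 64 + 16 = 80 bytes.

80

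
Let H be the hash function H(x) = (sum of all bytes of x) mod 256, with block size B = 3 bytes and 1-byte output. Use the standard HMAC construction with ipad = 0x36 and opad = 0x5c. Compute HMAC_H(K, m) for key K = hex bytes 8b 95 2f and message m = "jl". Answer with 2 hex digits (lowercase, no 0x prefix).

62

Key hex bytes 8b 95 2f is exactly B = 3 bytes: K' = 8b 95 2f.
K' ⊕ ipad = bd a3 19.  K' ⊕ opad = d7 c9 73.
Inner input = (K'⊕ipad) ∥ m = bd a3 19 ∥ 6a 6c.
Inner hash: sum = 189+163+25+106+108 = 591; mod 256 = 79 → 4f.
Outer input = (K'⊕opad) ∥ inner = d7 c9 73 ∥ 4f.
Outer hash (tag): sum = 215+201+115+79 = 610; mod 256 = 98 → 62.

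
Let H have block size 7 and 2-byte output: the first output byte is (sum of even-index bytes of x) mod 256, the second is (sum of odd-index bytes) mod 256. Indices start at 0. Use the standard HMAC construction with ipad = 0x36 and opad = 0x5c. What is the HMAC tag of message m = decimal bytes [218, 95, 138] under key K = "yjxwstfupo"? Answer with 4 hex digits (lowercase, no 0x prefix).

Key "yjxwstfupo" = 79 6a 78 77 73 74 66 75 70 6f is 10 bytes > B = 7, so hash it first: H(key) = 3a 39, then zero-pad to 7 bytes: K' = 3a 39 00 00 00 00 00.
K' ⊕ ipad = 0c 0f 36 36 36 36 36.  K' ⊕ opad = 66 65 5c 5c 5c 5c 5c.
Inner input = (K'⊕ipad) ∥ m = 0c 0f 36 36 36 36 36 ∥ da 5f 8a.
Inner hash: even-index sum = 269 mod 256 = 13; odd-index sum = 479 mod 256 = 223 → 0d df.
Outer input = (K'⊕opad) ∥ inner = 66 65 5c 5c 5c 5c 5c ∥ 0d df.
Outer hash (tag): even-index sum = 601 mod 256 = 89; odd-index sum = 298 mod 256 = 42 → 59 2a.

592a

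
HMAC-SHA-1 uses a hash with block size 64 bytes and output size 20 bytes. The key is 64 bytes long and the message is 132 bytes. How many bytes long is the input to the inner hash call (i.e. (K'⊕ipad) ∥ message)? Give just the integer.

196

Key is 64 ≤ 64 bytes, zero-padded: |K'| = 64.
Inner input = (K'⊕ipad) ∥ m → 64 + 132 = 196 bytes.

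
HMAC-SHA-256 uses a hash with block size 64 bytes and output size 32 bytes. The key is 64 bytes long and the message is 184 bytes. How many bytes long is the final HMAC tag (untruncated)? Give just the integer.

The tag is one SHA-256 digest: 32 bytes.

32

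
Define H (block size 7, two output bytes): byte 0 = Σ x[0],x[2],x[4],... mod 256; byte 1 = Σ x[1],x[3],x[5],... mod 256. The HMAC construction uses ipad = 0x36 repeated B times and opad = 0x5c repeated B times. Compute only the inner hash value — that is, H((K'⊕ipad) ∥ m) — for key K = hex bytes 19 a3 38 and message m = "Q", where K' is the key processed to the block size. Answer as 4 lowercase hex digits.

a952

Key hex bytes 19 a3 38 is 3 bytes ≤ B = 7; zero-pad to 7 bytes: K' = 19 a3 38 00 00 00 00.
K' ⊕ ipad = 2f 95 0e 36 36 36 36.
Inner input = 2f 95 0e 36 36 36 36 ∥ 51.
Inner hash: even-index sum = 169 mod 256 = 169; odd-index sum = 338 mod 256 = 82 → a9 52.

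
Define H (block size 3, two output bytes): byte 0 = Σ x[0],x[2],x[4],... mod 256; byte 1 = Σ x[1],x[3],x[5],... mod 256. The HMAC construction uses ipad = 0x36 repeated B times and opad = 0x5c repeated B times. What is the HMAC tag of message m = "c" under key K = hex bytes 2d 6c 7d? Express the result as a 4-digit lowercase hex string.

Key hex bytes 2d 6c 7d is exactly B = 3 bytes: K' = 2d 6c 7d.
K' ⊕ ipad = 1b 5a 4b.  K' ⊕ opad = 71 30 21.
Inner input = (K'⊕ipad) ∥ m = 1b 5a 4b ∥ 63.
Inner hash: even-index sum = 102 mod 256 = 102; odd-index sum = 189 mod 256 = 189 → 66 bd.
Outer input = (K'⊕opad) ∥ inner = 71 30 21 ∥ 66 bd.
Outer hash (tag): even-index sum = 335 mod 256 = 79; odd-index sum = 150 mod 256 = 150 → 4f 96.

4f96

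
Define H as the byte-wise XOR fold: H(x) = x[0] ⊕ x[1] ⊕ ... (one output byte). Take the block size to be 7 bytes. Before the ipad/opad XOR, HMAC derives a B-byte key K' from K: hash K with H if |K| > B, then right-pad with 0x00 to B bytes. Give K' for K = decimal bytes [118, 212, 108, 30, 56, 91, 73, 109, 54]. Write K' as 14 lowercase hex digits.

|K| = 9 > B = 7, so first hash the key.
H(K): XOR 76⊕d4⊕6c⊕1e⊕38⊕5b⊕49⊕6d⊕36 = a1.
Zero-pad H(K) = a1 to 7 bytes: K' = a1 00 00 00 00 00 00.

a1000000000000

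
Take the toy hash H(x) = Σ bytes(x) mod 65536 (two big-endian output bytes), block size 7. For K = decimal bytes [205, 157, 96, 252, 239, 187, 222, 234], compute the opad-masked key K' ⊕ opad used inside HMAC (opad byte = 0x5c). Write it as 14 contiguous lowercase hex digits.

5a645c5c5c5c5c

Key decimal bytes [205, 157, 96, 252, 239, 187, 222, 234] = cd 9d 60 fc ef bb de ea is 8 bytes > B = 7, so hash it first: H(key) = 06 38, then zero-pad to 7 bytes: K' = 06 38 00 00 00 00 00.
XOR each byte with 0x5c: 06⊕5c=5a, 38⊕5c=64, 00⊕5c=5c, 00⊕5c=5c, 00⊕5c=5c, 00⊕5c=5c, 00⊕5c=5c.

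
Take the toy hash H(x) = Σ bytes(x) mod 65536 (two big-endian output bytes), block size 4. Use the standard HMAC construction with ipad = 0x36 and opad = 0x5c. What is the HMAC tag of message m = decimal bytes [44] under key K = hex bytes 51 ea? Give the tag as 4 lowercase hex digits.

0257

Key hex bytes 51 ea is 2 bytes ≤ B = 4; zero-pad to 4 bytes: K' = 51 ea 00 00.
K' ⊕ ipad = 67 dc 36 36.  K' ⊕ opad = 0d b6 5c 5c.
Inner input = (K'⊕ipad) ∥ m = 67 dc 36 36 ∥ 2c.
Inner hash: sum = 103+220+54+54+44 = 475 → 01 db.
Outer input = (K'⊕opad) ∥ inner = 0d b6 5c 5c ∥ 01 db.
Outer hash (tag): sum = 13+182+92+92+1+219 = 599 → 02 57.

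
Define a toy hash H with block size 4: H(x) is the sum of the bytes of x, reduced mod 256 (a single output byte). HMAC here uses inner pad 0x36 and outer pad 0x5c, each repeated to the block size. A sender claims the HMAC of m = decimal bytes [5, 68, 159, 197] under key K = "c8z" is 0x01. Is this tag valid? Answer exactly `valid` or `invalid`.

Key "c8z" = 63 38 7a is 3 bytes ≤ B = 4; zero-pad to 4 bytes: K' = 63 38 7a 00.
K' ⊕ ipad = 55 0e 4c 36; K' ⊕ opad = 3f 64 26 5c.
Inner hash: sum = 85+14+76+54+5+68+159+197 = 658; mod 256 = 146 → 92.
Outer hash (recomputed tag): sum = 63+100+38+92+146 = 439; mod 256 = 183 → b7.
Recomputed tag = b7; claimed = 01 → mismatch.

invalid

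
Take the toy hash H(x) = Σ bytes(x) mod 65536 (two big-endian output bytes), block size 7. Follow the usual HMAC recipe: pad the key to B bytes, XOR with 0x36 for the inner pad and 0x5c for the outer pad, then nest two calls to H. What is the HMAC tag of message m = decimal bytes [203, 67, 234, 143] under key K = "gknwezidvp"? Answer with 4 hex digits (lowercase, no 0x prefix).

Key "gknwezidvp" = 67 6b 6e 77 65 7a 69 64 76 70 is 10 bytes > B = 7, so hash it first: H(key) = 04 49, then zero-pad to 7 bytes: K' = 04 49 00 00 00 00 00.
K' ⊕ ipad = 32 7f 36 36 36 36 36.  K' ⊕ opad = 58 15 5c 5c 5c 5c 5c.
Inner input = (K'⊕ipad) ∥ m = 32 7f 36 36 36 36 36 ∥ cb 43 ea 8f.
Inner hash: sum = 50+127+54+54+54+54+54+203+67+234+143 = 1094 → 04 46.
Outer input = (K'⊕opad) ∥ inner = 58 15 5c 5c 5c 5c 5c ∥ 04 46.
Outer hash (tag): sum = 88+21+92+92+92+92+92+4+70 = 643 → 02 83.

0283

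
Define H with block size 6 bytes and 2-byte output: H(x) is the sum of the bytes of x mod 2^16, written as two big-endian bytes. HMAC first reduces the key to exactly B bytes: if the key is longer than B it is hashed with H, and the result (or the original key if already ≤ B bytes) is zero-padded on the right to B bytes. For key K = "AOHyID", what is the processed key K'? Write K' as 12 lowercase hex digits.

Key "AOHyID" = 41 4f 48 79 49 44 is exactly B = 6 bytes: K' = 41 4f 48 79 49 44.

414f48794944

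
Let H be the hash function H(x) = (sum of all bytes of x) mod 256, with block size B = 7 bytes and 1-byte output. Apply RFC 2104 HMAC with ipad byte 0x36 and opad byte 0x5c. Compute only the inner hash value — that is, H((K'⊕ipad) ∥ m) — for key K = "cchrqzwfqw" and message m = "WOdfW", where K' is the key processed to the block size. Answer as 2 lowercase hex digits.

71

Key "cchrqzwfqw" = 63 63 68 72 71 7a 77 66 71 77 is 10 bytes > B = 7, so hash it first: H(key) = 50, then zero-pad to 7 bytes: K' = 50 00 00 00 00 00 00.
K' ⊕ ipad = 66 36 36 36 36 36 36.
Inner input = 66 36 36 36 36 36 36 ∥ 57 4f 64 66 57.
Inner hash: sum = 102+54+54+54+54+54+54+87+79+100+102+87 = 881; mod 256 = 113 → 71.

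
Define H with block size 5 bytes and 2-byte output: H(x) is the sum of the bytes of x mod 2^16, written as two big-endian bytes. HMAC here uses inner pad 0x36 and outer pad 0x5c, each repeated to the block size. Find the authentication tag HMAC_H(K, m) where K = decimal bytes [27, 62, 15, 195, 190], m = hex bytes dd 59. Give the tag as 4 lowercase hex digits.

02a1

Key decimal bytes [27, 62, 15, 195, 190] = 1b 3e 0f c3 be is exactly B = 5 bytes: K' = 1b 3e 0f c3 be.
K' ⊕ ipad = 2d 08 39 f5 88.  K' ⊕ opad = 47 62 53 9f e2.
Inner input = (K'⊕ipad) ∥ m = 2d 08 39 f5 88 ∥ dd 59.
Inner hash: sum = 45+8+57+245+136+221+89 = 801 → 03 21.
Outer input = (K'⊕opad) ∥ inner = 47 62 53 9f e2 ∥ 03 21.
Outer hash (tag): sum = 71+98+83+159+226+3+33 = 673 → 02 a1.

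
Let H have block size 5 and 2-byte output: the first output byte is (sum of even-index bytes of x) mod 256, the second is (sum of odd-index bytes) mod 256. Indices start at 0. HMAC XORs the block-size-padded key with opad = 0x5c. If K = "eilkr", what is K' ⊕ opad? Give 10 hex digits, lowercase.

Key "eilkr" = 65 69 6c 6b 72 is exactly B = 5 bytes: K' = 65 69 6c 6b 72.
XOR each byte with 0x5c: 65⊕5c=39, 69⊕5c=35, 6c⊕5c=30, 6b⊕5c=37, 72⊕5c=2e.

393530372e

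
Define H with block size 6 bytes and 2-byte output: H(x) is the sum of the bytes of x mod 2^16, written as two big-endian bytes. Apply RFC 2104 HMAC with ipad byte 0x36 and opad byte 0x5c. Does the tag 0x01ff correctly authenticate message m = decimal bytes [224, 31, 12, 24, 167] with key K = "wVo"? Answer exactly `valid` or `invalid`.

Key "wVo" = 77 56 6f is 3 bytes ≤ B = 6; zero-pad to 6 bytes: K' = 77 56 6f 00 00 00.
K' ⊕ ipad = 41 60 59 36 36 36; K' ⊕ opad = 2b 0a 33 5c 5c 5c.
Inner hash: sum = 65+96+89+54+54+54+224+31+12+24+167 = 870 → 03 66.
Outer hash (recomputed tag): sum = 43+10+51+92+92+92+3+102 = 485 → 01 e5.
Recomputed tag = 01e5; claimed = 01ff → mismatch.

invalid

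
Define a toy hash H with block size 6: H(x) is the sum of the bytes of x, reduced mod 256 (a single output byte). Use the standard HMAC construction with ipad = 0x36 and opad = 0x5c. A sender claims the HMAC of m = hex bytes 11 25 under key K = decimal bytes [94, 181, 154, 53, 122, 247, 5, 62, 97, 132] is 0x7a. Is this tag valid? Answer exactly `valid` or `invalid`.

Key decimal bytes [94, 181, 154, 53, 122, 247, 5, 62, 97, 132] = 5e b5 9a 35 7a f7 05 3e 61 84 is 10 bytes > B = 6, so hash it first: H(key) = 7b, then zero-pad to 6 bytes: K' = 7b 00 00 00 00 00.
K' ⊕ ipad = 4d 36 36 36 36 36; K' ⊕ opad = 27 5c 5c 5c 5c 5c.
Inner hash: sum = 77+54+54+54+54+54+17+37 = 401; mod 256 = 145 → 91.
Outer hash (recomputed tag): sum = 39+92+92+92+92+92+145 = 644; mod 256 = 132 → 84.
Recomputed tag = 84; claimed = 7a → mismatch.

invalid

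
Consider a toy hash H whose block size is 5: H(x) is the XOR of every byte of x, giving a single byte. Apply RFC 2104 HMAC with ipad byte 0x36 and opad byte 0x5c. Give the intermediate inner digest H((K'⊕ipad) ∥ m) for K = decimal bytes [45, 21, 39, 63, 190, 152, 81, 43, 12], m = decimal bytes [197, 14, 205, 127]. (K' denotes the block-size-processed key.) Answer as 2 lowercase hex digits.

Key decimal bytes [45, 21, 39, 63, 190, 152, 81, 43, 12] = 2d 15 27 3f be 98 51 2b 0c is 9 bytes > B = 5, so hash it first: H(key) = 70, then zero-pad to 5 bytes: K' = 70 00 00 00 00.
K' ⊕ ipad = 46 36 36 36 36.
Inner input = 46 36 36 36 36 ∥ c5 0e cd 7f.
Inner hash: XOR 46⊕36⊕36⊕36⊕36⊕c5⊕0e⊕cd⊕7f = 3f.

3f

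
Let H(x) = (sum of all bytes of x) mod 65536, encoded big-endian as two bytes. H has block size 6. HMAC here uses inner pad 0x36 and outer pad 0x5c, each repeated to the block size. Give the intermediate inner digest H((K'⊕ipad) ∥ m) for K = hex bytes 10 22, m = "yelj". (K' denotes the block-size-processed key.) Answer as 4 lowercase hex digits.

Key hex bytes 10 22 is 2 bytes ≤ B = 6; zero-pad to 6 bytes: K' = 10 22 00 00 00 00.
K' ⊕ ipad = 26 14 36 36 36 36.
Inner input = 26 14 36 36 36 36 ∥ 79 65 6c 6a.
Inner hash: sum = 38+20+54+54+54+54+121+101+108+106 = 710 → 02 c6.

02c6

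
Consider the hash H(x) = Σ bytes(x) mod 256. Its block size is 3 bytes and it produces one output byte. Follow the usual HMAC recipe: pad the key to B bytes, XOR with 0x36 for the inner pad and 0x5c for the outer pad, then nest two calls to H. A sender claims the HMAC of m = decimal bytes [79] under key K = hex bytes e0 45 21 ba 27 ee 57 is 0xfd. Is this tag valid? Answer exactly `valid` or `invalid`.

valid

Key hex bytes e0 45 21 ba 27 ee 57 is 7 bytes > B = 3, so hash it first: H(key) = 6c, then zero-pad to 3 bytes: K' = 6c 00 00.
K' ⊕ ipad = 5a 36 36; K' ⊕ opad = 30 5c 5c.
Inner hash: sum = 90+54+54+79 = 277; mod 256 = 21 → 15.
Outer hash (recomputed tag): sum = 48+92+92+21 = 253 → fd.
Recomputed tag = fd; claimed = fd → match.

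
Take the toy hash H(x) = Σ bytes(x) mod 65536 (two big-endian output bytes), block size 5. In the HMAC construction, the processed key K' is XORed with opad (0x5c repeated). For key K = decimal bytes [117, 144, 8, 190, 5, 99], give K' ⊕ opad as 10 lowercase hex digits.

Key decimal bytes [117, 144, 8, 190, 5, 99] = 75 90 08 be 05 63 is 6 bytes > B = 5, so hash it first: H(key) = 02 33, then zero-pad to 5 bytes: K' = 02 33 00 00 00.
XOR each byte with 0x5c: 02⊕5c=5e, 33⊕5c=6f, 00⊕5c=5c, 00⊕5c=5c, 00⊕5c=5c.

5e6f5c5c5c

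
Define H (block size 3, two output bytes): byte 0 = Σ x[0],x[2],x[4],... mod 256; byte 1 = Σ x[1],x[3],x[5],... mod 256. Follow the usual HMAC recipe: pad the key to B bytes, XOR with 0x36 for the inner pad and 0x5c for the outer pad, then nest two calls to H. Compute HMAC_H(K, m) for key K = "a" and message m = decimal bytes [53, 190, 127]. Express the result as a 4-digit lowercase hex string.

Key "a" = 61 is 1 byte ≤ B = 3; zero-pad to 3 bytes: K' = 61 00 00.
K' ⊕ ipad = 57 36 36.  K' ⊕ opad = 3d 5c 5c.
Inner input = (K'⊕ipad) ∥ m = 57 36 36 ∥ 35 be 7f.
Inner hash: even-index sum = 331 mod 256 = 75; odd-index sum = 234 mod 256 = 234 → 4b ea.
Outer input = (K'⊕opad) ∥ inner = 3d 5c 5c ∥ 4b ea.
Outer hash (tag): even-index sum = 387 mod 256 = 131; odd-index sum = 167 mod 256 = 167 → 83 a7.

83a7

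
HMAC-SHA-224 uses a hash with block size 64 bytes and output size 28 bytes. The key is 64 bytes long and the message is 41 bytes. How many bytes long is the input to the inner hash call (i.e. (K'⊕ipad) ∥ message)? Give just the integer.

Key is 64 ≤ 64 bytes, zero-padded: |K'| = 64.
Inner input = (K'⊕ipad) ∥ m → 64 + 41 = 105 bytes.

105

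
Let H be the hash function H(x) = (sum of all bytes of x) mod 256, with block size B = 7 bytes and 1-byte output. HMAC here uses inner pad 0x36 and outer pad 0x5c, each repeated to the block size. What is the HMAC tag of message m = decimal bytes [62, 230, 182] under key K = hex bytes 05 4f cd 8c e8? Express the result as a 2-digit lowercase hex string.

be

Key hex bytes 05 4f cd 8c e8 is 5 bytes ≤ B = 7; zero-pad to 7 bytes: K' = 05 4f cd 8c e8 00 00.
K' ⊕ ipad = 33 79 fb ba de 36 36.  K' ⊕ opad = 59 13 91 d0 b4 5c 5c.
Inner input = (K'⊕ipad) ∥ m = 33 79 fb ba de 36 36 ∥ 3e e6 b6.
Inner hash: sum = 51+121+251+186+222+54+54+62+230+182 = 1413; mod 256 = 133 → 85.
Outer input = (K'⊕opad) ∥ inner = 59 13 91 d0 b4 5c 5c ∥ 85.
Outer hash (tag): sum = 89+19+145+208+180+92+92+133 = 958; mod 256 = 190 → be.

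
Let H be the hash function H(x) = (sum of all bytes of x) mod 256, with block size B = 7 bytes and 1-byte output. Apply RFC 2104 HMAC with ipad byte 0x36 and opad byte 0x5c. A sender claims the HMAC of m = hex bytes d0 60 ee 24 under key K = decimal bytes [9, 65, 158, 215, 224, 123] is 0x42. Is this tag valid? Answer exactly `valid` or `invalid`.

invalid

Key decimal bytes [9, 65, 158, 215, 224, 123] = 09 41 9e d7 e0 7b is 6 bytes ≤ B = 7; zero-pad to 7 bytes: K' = 09 41 9e d7 e0 7b 00.
K' ⊕ ipad = 3f 77 a8 e1 d6 4d 36; K' ⊕ opad = 55 1d c2 8b bc 27 5c.
Inner hash: sum = 63+119+168+225+214+77+54+208+96+238+36 = 1498; mod 256 = 218 → da.
Outer hash (recomputed tag): sum = 85+29+194+139+188+39+92+218 = 984; mod 256 = 216 → d8.
Recomputed tag = d8; claimed = 42 → mismatch.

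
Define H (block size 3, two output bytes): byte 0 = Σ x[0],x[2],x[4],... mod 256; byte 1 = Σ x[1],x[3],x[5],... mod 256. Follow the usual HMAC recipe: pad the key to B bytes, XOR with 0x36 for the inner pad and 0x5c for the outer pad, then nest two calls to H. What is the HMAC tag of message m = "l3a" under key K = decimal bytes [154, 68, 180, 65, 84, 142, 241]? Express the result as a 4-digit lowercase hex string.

Key decimal bytes [154, 68, 180, 65, 84, 142, 241] = 9a 44 b4 41 54 8e f1 is 7 bytes > B = 3, so hash it first: H(key) = 93 13, then zero-pad to 3 bytes: K' = 93 13 00.
K' ⊕ ipad = a5 25 36.  K' ⊕ opad = cf 4f 5c.
Inner input = (K'⊕ipad) ∥ m = a5 25 36 ∥ 6c 33 61.
Inner hash: even-index sum = 270 mod 256 = 14; odd-index sum = 242 mod 256 = 242 → 0e f2.
Outer input = (K'⊕opad) ∥ inner = cf 4f 5c ∥ 0e f2.
Outer hash (tag): even-index sum = 541 mod 256 = 29; odd-index sum = 93 mod 256 = 93 → 1d 5d.

1d5d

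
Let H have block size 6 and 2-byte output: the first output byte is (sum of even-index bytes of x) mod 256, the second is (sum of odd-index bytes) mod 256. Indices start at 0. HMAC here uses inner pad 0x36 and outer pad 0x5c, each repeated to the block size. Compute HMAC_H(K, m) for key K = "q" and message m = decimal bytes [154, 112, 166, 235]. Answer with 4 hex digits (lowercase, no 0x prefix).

d811

Key "q" = 71 is 1 byte ≤ B = 6; zero-pad to 6 bytes: K' = 71 00 00 00 00 00.
K' ⊕ ipad = 47 36 36 36 36 36.  K' ⊕ opad = 2d 5c 5c 5c 5c 5c.
Inner input = (K'⊕ipad) ∥ m = 47 36 36 36 36 36 ∥ 9a 70 a6 eb.
Inner hash: even-index sum = 499 mod 256 = 243; odd-index sum = 509 mod 256 = 253 → f3 fd.
Outer input = (K'⊕opad) ∥ inner = 2d 5c 5c 5c 5c 5c ∥ f3 fd.
Outer hash (tag): even-index sum = 472 mod 256 = 216; odd-index sum = 529 mod 256 = 17 → d8 11.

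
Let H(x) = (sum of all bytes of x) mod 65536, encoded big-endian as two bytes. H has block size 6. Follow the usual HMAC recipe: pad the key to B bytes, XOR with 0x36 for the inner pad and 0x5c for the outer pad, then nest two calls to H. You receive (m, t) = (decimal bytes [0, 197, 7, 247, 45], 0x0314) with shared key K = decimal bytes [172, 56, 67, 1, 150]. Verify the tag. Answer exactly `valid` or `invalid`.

Key decimal bytes [172, 56, 67, 1, 150] = ac 38 43 01 96 is 5 bytes ≤ B = 6; zero-pad to 6 bytes: K' = ac 38 43 01 96 00.
K' ⊕ ipad = 9a 0e 75 37 a0 36; K' ⊕ opad = f0 64 1f 5d ca 5c.
Inner hash: sum = 154+14+117+55+160+54+0+197+7+247+45 = 1050 → 04 1a.
Outer hash (recomputed tag): sum = 240+100+31+93+202+92+4+26 = 788 → 03 14.
Recomputed tag = 0314; claimed = 0314 → match.

valid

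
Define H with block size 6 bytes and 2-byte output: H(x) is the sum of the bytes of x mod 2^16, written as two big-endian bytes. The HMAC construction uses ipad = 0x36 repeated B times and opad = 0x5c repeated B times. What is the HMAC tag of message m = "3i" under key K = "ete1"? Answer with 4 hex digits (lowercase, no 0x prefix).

Key "ete1" = 65 74 65 31 is 4 bytes ≤ B = 6; zero-pad to 6 bytes: K' = 65 74 65 31 00 00.
K' ⊕ ipad = 53 42 53 07 36 36.  K' ⊕ opad = 39 28 39 6d 5c 5c.
Inner input = (K'⊕ipad) ∥ m = 53 42 53 07 36 36 ∥ 33 69.
Inner hash: sum = 83+66+83+7+54+54+51+105 = 503 → 01 f7.
Outer input = (K'⊕opad) ∥ inner = 39 28 39 6d 5c 5c ∥ 01 f7.
Outer hash (tag): sum = 57+40+57+109+92+92+1+247 = 695 → 02 b7.

02b7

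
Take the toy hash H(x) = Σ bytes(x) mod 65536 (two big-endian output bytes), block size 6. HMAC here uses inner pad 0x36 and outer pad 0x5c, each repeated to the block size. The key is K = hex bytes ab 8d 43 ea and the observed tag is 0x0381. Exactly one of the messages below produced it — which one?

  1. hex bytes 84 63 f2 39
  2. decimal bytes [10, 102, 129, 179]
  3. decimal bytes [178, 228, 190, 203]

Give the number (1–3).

Key hex bytes ab 8d 43 ea is 4 bytes ≤ B = 6; zero-pad to 6 bytes: K' = ab 8d 43 ea 00 00.
K' ⊕ ipad = 9d bb 75 dc 36 36; K' ⊕ opad = f7 d1 1f b6 5c 5c.
m1: inner = H(9d bb 75 dc 36 36 84 63 f2 39) = 05 27; tag = H(f7 d1 1f b6 5c 5c 05 27) = 0381 ← matches
m2: inner = H(9d bb 75 dc 36 36 0a 66 81 b3) = 04 b9; tag = H(f7 d1 1f b6 5c 5c 04 b9) = 0412
m3: inner = H(9d bb 75 dc 36 36 b2 e4 be cb) = 06 34; tag = H(f7 d1 1f b6 5c 5c 06 34) = 038f

1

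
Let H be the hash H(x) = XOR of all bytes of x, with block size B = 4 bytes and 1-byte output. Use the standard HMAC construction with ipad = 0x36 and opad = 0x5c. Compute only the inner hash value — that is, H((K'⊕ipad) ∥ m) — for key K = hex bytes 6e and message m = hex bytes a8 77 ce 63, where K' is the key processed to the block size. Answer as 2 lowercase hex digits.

Key hex bytes 6e is 1 byte ≤ B = 4; zero-pad to 4 bytes: K' = 6e 00 00 00.
K' ⊕ ipad = 58 36 36 36.
Inner input = 58 36 36 36 ∥ a8 77 ce 63.
Inner hash: XOR 58⊕36⊕36⊕36⊕a8⊕77⊕ce⊕63 = 1c.

1c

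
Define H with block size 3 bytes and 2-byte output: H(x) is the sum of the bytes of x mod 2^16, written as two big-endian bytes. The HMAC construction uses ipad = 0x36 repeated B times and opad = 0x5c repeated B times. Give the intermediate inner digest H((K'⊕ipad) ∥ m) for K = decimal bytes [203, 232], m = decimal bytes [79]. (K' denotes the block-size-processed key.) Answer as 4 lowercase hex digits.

0260

Key decimal bytes [203, 232] = cb e8 is 2 bytes ≤ B = 3; zero-pad to 3 bytes: K' = cb e8 00.
K' ⊕ ipad = fd de 36.
Inner input = fd de 36 ∥ 4f.
Inner hash: sum = 253+222+54+79 = 608 → 02 60.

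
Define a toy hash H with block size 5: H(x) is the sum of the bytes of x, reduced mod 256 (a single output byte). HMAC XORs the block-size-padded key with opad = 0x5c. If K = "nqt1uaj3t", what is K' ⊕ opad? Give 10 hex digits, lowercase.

Key "nqt1uaj3t" = 6e 71 74 31 75 61 6a 33 74 is 9 bytes > B = 5, so hash it first: H(key) = 6b, then zero-pad to 5 bytes: K' = 6b 00 00 00 00.
XOR each byte with 0x5c: 6b⊕5c=37, 00⊕5c=5c, 00⊕5c=5c, 00⊕5c=5c, 00⊕5c=5c.

375c5c5c5c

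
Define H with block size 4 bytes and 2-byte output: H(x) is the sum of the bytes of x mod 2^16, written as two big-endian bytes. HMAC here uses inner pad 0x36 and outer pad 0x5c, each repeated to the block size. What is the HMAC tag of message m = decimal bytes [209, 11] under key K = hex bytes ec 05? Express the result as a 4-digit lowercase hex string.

0218

Key hex bytes ec 05 is 2 bytes ≤ B = 4; zero-pad to 4 bytes: K' = ec 05 00 00.
K' ⊕ ipad = da 33 36 36.  K' ⊕ opad = b0 59 5c 5c.
Inner input = (K'⊕ipad) ∥ m = da 33 36 36 ∥ d1 0b.
Inner hash: sum = 218+51+54+54+209+11 = 597 → 02 55.
Outer input = (K'⊕opad) ∥ inner = b0 59 5c 5c ∥ 02 55.
Outer hash (tag): sum = 176+89+92+92+2+85 = 536 → 02 18.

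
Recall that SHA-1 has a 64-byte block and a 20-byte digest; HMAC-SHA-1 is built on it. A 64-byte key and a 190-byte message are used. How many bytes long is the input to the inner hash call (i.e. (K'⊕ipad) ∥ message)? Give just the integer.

Key is 64 ≤ 64 bytes, zero-padded: |K'| = 64.
Inner input = (K'⊕ipad) ∥ m → 64 + 190 = 254 bytes.

254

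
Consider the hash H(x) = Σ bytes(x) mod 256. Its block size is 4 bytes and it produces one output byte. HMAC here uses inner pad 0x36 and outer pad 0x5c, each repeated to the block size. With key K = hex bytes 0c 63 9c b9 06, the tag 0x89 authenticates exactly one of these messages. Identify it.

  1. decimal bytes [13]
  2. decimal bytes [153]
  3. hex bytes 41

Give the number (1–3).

3

Key hex bytes 0c 63 9c b9 06 is 5 bytes > B = 4, so hash it first: H(key) = ca, then zero-pad to 4 bytes: K' = ca 00 00 00.
K' ⊕ ipad = fc 36 36 36; K' ⊕ opad = 96 5c 5c 5c.
m1: inner = H(fc 36 36 36 0d) = ab; tag = H(96 5c 5c 5c ab) = 55
m2: inner = H(fc 36 36 36 99) = 37; tag = H(96 5c 5c 5c 37) = e1
m3: inner = H(fc 36 36 36 41) = df; tag = H(96 5c 5c 5c df) = 89 ← matches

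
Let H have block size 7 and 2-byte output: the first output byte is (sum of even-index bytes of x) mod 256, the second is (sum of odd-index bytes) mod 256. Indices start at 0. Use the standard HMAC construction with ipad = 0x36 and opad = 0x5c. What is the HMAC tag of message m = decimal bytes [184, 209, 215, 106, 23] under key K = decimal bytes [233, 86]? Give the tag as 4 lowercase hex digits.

Key decimal bytes [233, 86] = e9 56 is 2 bytes ≤ B = 7; zero-pad to 7 bytes: K' = e9 56 00 00 00 00 00.
K' ⊕ ipad = df 60 36 36 36 36 36.  K' ⊕ opad = b5 0a 5c 5c 5c 5c 5c.
Inner input = (K'⊕ipad) ∥ m = df 60 36 36 36 36 36 ∥ b8 d1 d7 6a 17.
Inner hash: even-index sum = 700 mod 256 = 188; odd-index sum = 626 mod 256 = 114 → bc 72.
Outer input = (K'⊕opad) ∥ inner = b5 0a 5c 5c 5c 5c 5c ∥ bc 72.
Outer hash (tag): even-index sum = 571 mod 256 = 59; odd-index sum = 382 mod 256 = 126 → 3b 7e.

3b7e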